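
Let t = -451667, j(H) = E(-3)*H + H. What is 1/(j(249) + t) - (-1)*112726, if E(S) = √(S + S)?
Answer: 11485572258185281/101889291365 - 249*I*√6/203778582730 ≈ 1.1273e+5 - 2.9931e-9*I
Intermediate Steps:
E(S) = √2*√S (E(S) = √(2*S) = √2*√S)
j(H) = H + I*H*√6 (j(H) = (√2*√(-3))*H + H = (√2*(I*√3))*H + H = (I*√6)*H + H = I*H*√6 + H = H + I*H*√6)
1/(j(249) + t) - (-1)*112726 = 1/(249*(1 + I*√6) - 451667) - (-1)*112726 = 1/((249 + 249*I*√6) - 451667) - 1*(-112726) = 1/(-451418 + 249*I*√6) + 112726 = 112726 + 1/(-451418 + 249*I*√6)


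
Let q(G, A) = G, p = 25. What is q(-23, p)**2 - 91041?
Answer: -90512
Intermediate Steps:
q(-23, p)**2 - 91041 = (-23)**2 - 91041 = 529 - 91041 = -90512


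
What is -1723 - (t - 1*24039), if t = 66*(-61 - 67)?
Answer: 30764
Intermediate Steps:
t = -8448 (t = 66*(-128) = -8448)
-1723 - (t - 1*24039) = -1723 - (-8448 - 1*24039) = -1723 - (-8448 - 24039) = -1723 - 1*(-32487) = -1723 + 32487 = 30764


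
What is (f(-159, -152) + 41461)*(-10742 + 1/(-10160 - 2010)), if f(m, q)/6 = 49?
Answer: -1091727407491/2434 ≈ -4.4853e+8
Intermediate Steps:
f(m, q) = 294 (f(m, q) = 6*49 = 294)
(f(-159, -152) + 41461)*(-10742 + 1/(-10160 - 2010)) = (294 + 41461)*(-10742 + 1/(-10160 - 2010)) = 41755*(-10742 + 1/(-12170)) = 41755*(-10742 - 1/12170) = 41755*(-130730141/12170) = -1091727407491/2434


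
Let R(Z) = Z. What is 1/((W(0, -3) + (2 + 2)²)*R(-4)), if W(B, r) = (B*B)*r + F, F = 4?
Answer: -1/80 ≈ -0.012500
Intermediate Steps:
W(B, r) = 4 + r*B² (W(B, r) = (B*B)*r + 4 = B²*r + 4 = r*B² + 4 = 4 + r*B²)
1/((W(0, -3) + (2 + 2)²)*R(-4)) = 1/(((4 - 3*0²) + (2 + 2)²)*(-4)) = 1/(((4 - 3*0) + 4²)*(-4)) = 1/(((4 + 0) + 16)*(-4)) = 1/((4 + 16)*(-4)) = 1/(20*(-4)) = 1/(-80) = -1/80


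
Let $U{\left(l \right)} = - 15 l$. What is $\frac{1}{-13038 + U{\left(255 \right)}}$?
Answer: $- \frac{1}{16863} \approx -5.9301 \cdot 10^{-5}$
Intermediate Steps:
$\frac{1}{-13038 + U{\left(255 \right)}} = \frac{1}{-13038 - 3825} = \frac{1}{-16863} = - \frac{1}{16863}$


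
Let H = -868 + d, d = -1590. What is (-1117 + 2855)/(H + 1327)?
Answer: -1738/1131 ≈ -1.5367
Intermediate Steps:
H = -2458 (H = -868 - 1590 = -2458)
(-1117 + 2855)/(H + 1327) = (-1117 + 2855)/(-2458 + 1327) = 1738/(-1131) = 1738*(-1/1131) = -1738/1131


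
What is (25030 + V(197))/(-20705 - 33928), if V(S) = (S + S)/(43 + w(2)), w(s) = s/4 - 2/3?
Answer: -6435074/14040681 ≈ -0.45832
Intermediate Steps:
w(s) = -⅔ + s/4 (w(s) = s*(¼) - 2*⅓ = s/4 - ⅔ = -⅔ + s/4)
V(S) = 12*S/257 (V(S) = (S + S)/(43 + (-⅔ + (¼)*2)) = (2*S)/(43 + (-⅔ + ½)) = (2*S)/(43 - ⅙) = (2*S)/(257/6) = (2*S)*(6/257) = 12*S/257)
(25030 + V(197))/(-20705 - 33928) = (25030 + (12/257)*197)/(-20705 - 33928) = (25030 + 2364/257)/(-54633) = (6435074/257)*(-1/54633) = -6435074/14040681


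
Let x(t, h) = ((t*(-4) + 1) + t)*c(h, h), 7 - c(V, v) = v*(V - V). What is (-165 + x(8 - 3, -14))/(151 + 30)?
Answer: -263/181 ≈ -1.4530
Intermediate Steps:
c(V, v) = 7 (c(V, v) = 7 - v*(V - V) = 7 - v*0 = 7 - 1*0 = 7 + 0 = 7)
x(t, h) = 7 - 21*t (x(t, h) = ((t*(-4) + 1) + t)*7 = ((-4*t + 1) + t)*7 = ((1 - 4*t) + t)*7 = (1 - 3*t)*7 = 7 - 21*t)
(-165 + x(8 - 3, -14))/(151 + 30) = (-165 + (7 - 21*(8 - 3)))/(151 + 30) = (-165 + (7 - 21*5))/181 = (-165 + (7 - 105))*(1/181) = (-165 - 98)*(1/181) = -263*1/181 = -263/181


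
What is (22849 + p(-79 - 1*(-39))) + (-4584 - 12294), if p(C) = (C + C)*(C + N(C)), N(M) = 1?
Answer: 9091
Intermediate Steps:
p(C) = 2*C*(1 + C) (p(C) = (C + C)*(C + 1) = (2*C)*(1 + C) = 2*C*(1 + C))
(22849 + p(-79 - 1*(-39))) + (-4584 - 12294) = (22849 + 2*(-79 - 1*(-39))*(1 + (-79 - 1*(-39)))) + (-4584 - 12294) = (22849 + 2*(-79 + 39)*(1 + (-79 + 39))) - 16878 = (22849 + 2*(-40)*(1 - 40)) - 16878 = (22849 + 2*(-40)*(-39)) - 16878 = (22849 + 3120) - 16878 = 25969 - 16878 = 9091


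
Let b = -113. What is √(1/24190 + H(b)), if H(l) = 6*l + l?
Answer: I*√462858450910/24190 ≈ 28.125*I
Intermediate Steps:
H(l) = 7*l
√(1/24190 + H(b)) = √(1/24190 + 7*(-113)) = √(1/24190 - 791) = √(-19134289/24190) = I*√462858450910/24190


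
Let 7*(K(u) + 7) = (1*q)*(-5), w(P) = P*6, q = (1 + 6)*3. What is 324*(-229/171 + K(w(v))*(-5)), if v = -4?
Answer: 668916/19 ≈ 35206.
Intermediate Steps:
q = 21 (q = 7*3 = 21)
w(P) = 6*P
K(u) = -22 (K(u) = -7 + ((1*21)*(-5))/7 = -7 + (21*(-5))/7 = -7 + (⅐)*(-105) = -7 - 15 = -22)
324*(-229/171 + K(w(v))*(-5)) = 324*(-229/171 - 22*(-5)) = 324*(-229*1/171 + 110) = 324*(-229/171 + 110) = 324*(18581/171) = 668916/19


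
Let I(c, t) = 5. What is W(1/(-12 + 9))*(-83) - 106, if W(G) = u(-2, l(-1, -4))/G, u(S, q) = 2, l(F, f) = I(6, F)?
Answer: 392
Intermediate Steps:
l(F, f) = 5
W(G) = 2/G
W(1/(-12 + 9))*(-83) - 106 = (2/(1/(-12 + 9)))*(-83) - 106 = (2/(1/(-3)))*(-83) - 106 = (2/(-1/3))*(-83) - 106 = (2*(-3))*(-83) - 106 = -6*(-83) - 106 = 498 - 106 = 392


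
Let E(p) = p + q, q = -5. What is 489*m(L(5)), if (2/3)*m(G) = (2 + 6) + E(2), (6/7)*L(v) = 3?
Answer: 7335/2 ≈ 3667.5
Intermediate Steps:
E(p) = -5 + p (E(p) = p - 5 = -5 + p)
L(v) = 7/2 (L(v) = (7/6)*3 = 7/2)
m(G) = 15/2 (m(G) = 3*((2 + 6) + (-5 + 2))/2 = 3*(8 - 3)/2 = (3/2)*5 = 15/2)
489*m(L(5)) = 489*(15/2) = 7335/2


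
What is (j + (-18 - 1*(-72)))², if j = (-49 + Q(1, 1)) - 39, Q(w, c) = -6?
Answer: 1600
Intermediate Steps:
j = -94 (j = (-49 - 6) - 39 = -55 - 39 = -94)
(j + (-18 - 1*(-72)))² = (-94 + (-18 - 1*(-72)))² = (-94 + (-18 + 72))² = (-94 + 54)² = (-40)² = 1600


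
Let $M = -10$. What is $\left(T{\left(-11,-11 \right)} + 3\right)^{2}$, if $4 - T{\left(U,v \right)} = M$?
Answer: $289$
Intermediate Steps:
$T{\left(U,v \right)} = 14$ ($T{\left(U,v \right)} = 4 - -10 = 4 + 10 = 14$)
$\left(T{\left(-11,-11 \right)} + 3\right)^{2} = \left(14 + 3\right)^{2} = 17^{2} = 289$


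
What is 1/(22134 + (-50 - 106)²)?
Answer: 1/46470 ≈ 2.1519e-5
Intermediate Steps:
1/(22134 + (-50 - 106)²) = 1/(22134 + (-156)²) = 1/(22134 + 24336) = 1/46470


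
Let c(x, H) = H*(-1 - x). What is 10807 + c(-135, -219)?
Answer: -18539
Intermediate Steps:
10807 + c(-135, -219) = 10807 - 1*(-219)*(1 - 135) = 10807 - 1*(-219)*(-134) = 10807 - 29346 = -18539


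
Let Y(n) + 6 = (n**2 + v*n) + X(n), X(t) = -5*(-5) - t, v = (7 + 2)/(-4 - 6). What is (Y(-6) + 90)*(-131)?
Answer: -102442/5 ≈ -20488.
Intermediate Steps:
v = -9/10 (v = 9/(-10) = 9*(-1/10) = -9/10 ≈ -0.90000)
X(t) = 25 - t
Y(n) = 19 + n**2 - 19*n/10 (Y(n) = -6 + ((n**2 - 9*n/10) + (25 - n)) = -6 + (25 + n**2 - 19*n/10) = 19 + n**2 - 19*n/10)
(Y(-6) + 90)*(-131) = ((19 + (-6)**2 - 19/10*(-6)) + 90)*(-131) = ((19 + 36 + 57/5) + 90)*(-131) = (332/5 + 90)*(-131) = (782/5)*(-131) = -102442/5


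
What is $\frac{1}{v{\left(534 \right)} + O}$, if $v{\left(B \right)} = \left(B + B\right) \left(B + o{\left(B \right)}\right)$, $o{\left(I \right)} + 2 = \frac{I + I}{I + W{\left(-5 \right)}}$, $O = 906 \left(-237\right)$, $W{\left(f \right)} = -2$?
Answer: $\frac{133}{47294538} \approx 2.8122 \cdot 10^{-6}$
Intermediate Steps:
$O = -214722$
$o{\left(I \right)} = -2 + \frac{2 I}{-2 + I}$ ($o{\left(I \right)} = -2 + \frac{I + I}{I - 2} = -2 + \frac{2 I}{-2 + I}$)
$v{\left(B \right)} = 2 B \left(B + \frac{4}{-2 + B}\right)$ ($v{\left(B \right)} = \left(B + B\right) \left(B + \frac{4}{-2 + B}\right) = 2 B \left(B + \frac{4}{-2 + B}\right)$)
$\frac{1}{v{\left(534 \right)} + O} = \frac{1}{2 \cdot 534 \frac{1}{-2 + 534} \left(4 + 534 \left(-2 + 534\right)\right) - 214722} = \frac{1}{2 \cdot 534 \cdot \frac{1}{532} \left(4 + 534 \cdot 532\right) - 214722} = \frac{1}{2 \cdot 534 \cdot \frac{1}{532} \left(4 + 284088\right) - 214722} = \frac{1}{2 \cdot 534 \cdot \frac{1}{532} \cdot 284092 - 214722} = \frac{1}{\frac{75852564}{133} - 214722} = \frac{1}{\frac{47294538}{133}} = \frac{133}{47294538}$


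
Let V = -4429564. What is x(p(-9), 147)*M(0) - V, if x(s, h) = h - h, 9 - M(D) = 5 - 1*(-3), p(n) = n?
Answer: 4429564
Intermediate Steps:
M(D) = 1 (M(D) = 9 - (5 - 1*(-3)) = 9 - (5 + 3) = 9 - 1*8 = 9 - 8 = 1)
x(s, h) = 0
x(p(-9), 147)*M(0) - V = 0*1 - 1*(-4429564) = 0 + 4429564 = 4429564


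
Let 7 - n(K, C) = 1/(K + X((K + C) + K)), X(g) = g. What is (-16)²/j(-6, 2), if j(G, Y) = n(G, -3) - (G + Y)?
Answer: 672/29 ≈ 23.172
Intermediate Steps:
n(K, C) = 7 - 1/(C + 3*K) (n(K, C) = 7 - 1/(K + ((K + C) + K)) = 7 - 1/(K + ((C + K) + K)) = 7 - 1/(K + (C + 2*K)) = 7 - 1/(C + 3*K))
j(G, Y) = -G - Y + (-22 + 21*G)/(-3 + 3*G) (j(G, Y) = (-1 + 7*(-3) + 21*G)/(-3 + 3*G) - (G + Y) = (-1 - 21 + 21*G)/(-3 + 3*G) + (-G - Y) = (-22 + 21*G)/(-3 + 3*G) + (-G - Y) = -G - Y + (-22 + 21*G)/(-3 + 3*G))
(-16)²/j(-6, 2) = (-16)²/((-22/3 + 7*(-6) - (-1 - 6)*(-6 + 2))/(-1 - 6)) = 256/((-22/3 - 42 - 1*(-7)*(-4))/(-7)) = 256/(-(-22/3 - 42 - 28)/7) = 256/(-⅐*(-232/3)) = 256/(232/21) = (21/232)*256 = 672/29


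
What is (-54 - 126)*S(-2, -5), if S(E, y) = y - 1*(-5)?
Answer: 0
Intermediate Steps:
S(E, y) = 5 + y (S(E, y) = y + 5 = 5 + y)
(-54 - 126)*S(-2, -5) = (-54 - 126)*(5 - 5) = -180*0 = 0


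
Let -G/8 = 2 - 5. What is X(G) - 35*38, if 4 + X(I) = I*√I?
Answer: -1334 + 48*√6 ≈ -1216.4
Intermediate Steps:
G = 24 (G = -8*(2 - 5) = -8*(-3) = 24)
X(I) = -4 + I^(3/2) (X(I) = -4 + I*√I = -4 + I^(3/2))
X(G) - 35*38 = (-4 + 24^(3/2)) - 35*38 = (-4 + 48*√6) - 1330 = -1334 + 48*√6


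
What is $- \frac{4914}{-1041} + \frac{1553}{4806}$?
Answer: $\frac{8411119}{1667682} \approx 5.0436$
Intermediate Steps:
$- \frac{4914}{-1041} + \frac{1553}{4806} = \left(-4914\right) \left(- \frac{1}{1041}\right) + 1553 \cdot \frac{1}{4806} = \frac{1638}{347} + \frac{1553}{4806} = \frac{8411119}{1667682}$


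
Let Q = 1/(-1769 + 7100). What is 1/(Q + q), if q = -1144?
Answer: -5331/6098663 ≈ -0.00087413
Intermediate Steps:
Q = 1/5331 ≈ 0.00018758
1/(Q + q) = 1/(1/5331 - 1144) = 1/(-6098663/5331) = -5331/6098663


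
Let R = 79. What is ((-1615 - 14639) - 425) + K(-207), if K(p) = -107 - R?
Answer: -16865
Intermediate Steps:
K(p) = -186 (K(p) = -107 - 1*79 = -107 - 79 = -186)
((-1615 - 14639) - 425) + K(-207) = ((-1615 - 14639) - 425) - 186 = (-16254 - 425) - 186 = -16679 - 186 = -16865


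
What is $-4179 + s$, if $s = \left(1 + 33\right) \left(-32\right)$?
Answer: $-5267$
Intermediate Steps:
$s = -1088$ ($s = 34 \left(-32\right) = -1088$)
$-4179 + s = -4179 - 1088 = -5267$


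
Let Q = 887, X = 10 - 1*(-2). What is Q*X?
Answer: 10644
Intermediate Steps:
X = 12 (X = 10 + 2 = 12)
Q*X = 887*12 = 10644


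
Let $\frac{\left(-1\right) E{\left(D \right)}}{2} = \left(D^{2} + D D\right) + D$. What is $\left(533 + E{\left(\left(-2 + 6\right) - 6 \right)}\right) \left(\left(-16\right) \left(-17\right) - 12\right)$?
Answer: $135460$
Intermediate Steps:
$E{\left(D \right)} = - 4 D^{2} - 2 D$ ($E{\left(D \right)} = - 2 \left(\left(D^{2} + D D\right) + D\right) = - 2 \left(\left(D^{2} + D^{2}\right) + D\right) = - 2 \left(2 D^{2} + D\right) = - 2 \left(D + 2 D^{2}\right) = - 4 D^{2} - 2 D$)
$\left(533 + E{\left(\left(-2 + 6\right) - 6 \right)}\right) \left(\left(-16\right) \left(-17\right) - 12\right) = \left(533 - 2 \left(\left(-2 + 6\right) - 6\right) \left(1 + 2 \left(\left(-2 + 6\right) - 6\right)\right)\right) \left(\left(-16\right) \left(-17\right) - 12\right) = \left(533 - 2 \left(4 - 6\right) \left(1 + 2 \left(4 - 6\right)\right)\right) \left(272 - 12\right) = \left(533 - - 4 \left(1 + 2 \left(-2\right)\right)\right) 260 = \left(533 - - 4 \left(1 - 4\right)\right) 260 = \left(533 - \left(-4\right) \left(-3\right)\right) 260 = \left(533 - 12\right) 260 = 521 \cdot 260 = 135460$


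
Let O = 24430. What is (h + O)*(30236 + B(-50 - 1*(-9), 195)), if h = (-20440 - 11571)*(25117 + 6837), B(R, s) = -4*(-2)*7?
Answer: -30984325598688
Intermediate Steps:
B(R, s) = 56 (B(R, s) = 8*7 = 56)
h = -1022879494 (h = -32011*31954 = -1022879494)
(h + O)*(30236 + B(-50 - 1*(-9), 195)) = (-1022879494 + 24430)*(30236 + 56) = -1022855064*30292 = -30984325598688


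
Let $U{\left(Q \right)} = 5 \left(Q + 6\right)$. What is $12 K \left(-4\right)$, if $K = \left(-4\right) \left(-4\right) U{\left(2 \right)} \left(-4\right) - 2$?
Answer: $122976$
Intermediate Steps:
$U{\left(Q \right)} = 30 + 5 Q$ ($U{\left(Q \right)} = 5 \left(6 + Q\right) = 30 + 5 Q$)
$K = -2562$ ($K = \left(-4\right) \left(-4\right) \left(30 + 5 \cdot 2\right) \left(-4\right) - 2 = 16 \left(30 + 10\right) \left(-4\right) - 2 = 16 \cdot 40 \left(-4\right) - 2 = 640 \left(-4\right) - 2 = -2560 - 2 = -2562$)
$12 K \left(-4\right) = 12 \left(-2562\right) \left(-4\right) = \left(-30744\right) \left(-4\right) = 122976$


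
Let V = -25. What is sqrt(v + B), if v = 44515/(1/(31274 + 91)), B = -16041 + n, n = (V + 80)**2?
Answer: sqrt(1396199959) ≈ 37366.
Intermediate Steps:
n = 3025 (n = (-25 + 80)**2 = 55**2 = 3025)
B = -13016 (B = -16041 + 3025 = -13016)
v = 1396212975 (v = 44515/(1/31365) = 44515*31365 = 1396212975)
sqrt(v + B) = sqrt(1396212975 - 13016) = sqrt(1396199959)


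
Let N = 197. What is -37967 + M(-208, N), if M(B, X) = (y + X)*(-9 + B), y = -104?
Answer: -58148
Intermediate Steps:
M(B, X) = (-104 + X)*(-9 + B)
-37967 + M(-208, N) = -37967 + (936 - 104*(-208) - 9*197 - 208*197) = -37967 + (936 + 21632 - 1773 - 40976) = -37967 - 20181 = -58148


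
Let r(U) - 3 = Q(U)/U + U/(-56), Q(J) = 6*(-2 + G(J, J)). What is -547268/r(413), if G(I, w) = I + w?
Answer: -1808173472/25097 ≈ -72047.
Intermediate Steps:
Q(J) = -12 + 12*J (Q(J) = 6*(-2 + (J + J)) = 6*(-2 + 2*J) = -12 + 12*J)
r(U) = 3 - U/56 + (-12 + 12*U)/U (r(U) = 3 + ((-12 + 12*U)/U + U/(-56)) = 3 + ((-12 + 12*U)/U + U*(-1/56)) = 3 + ((-12 + 12*U)/U - U/56) = 3 + (-U/56 + (-12 + 12*U)/U) = 3 - U/56 + (-12 + 12*U)/U)
-547268/r(413) = -547268/(15 - 12/413 - 1/56*413) = -547268/(15 - 12*1/413 - 59/8) = -547268/(15 - 12/413 - 59/8) = -547268/25097/3304 = -547268*3304/25097 = -1808173472/25097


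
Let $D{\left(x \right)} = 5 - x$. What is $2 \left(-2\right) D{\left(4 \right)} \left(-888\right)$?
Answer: $3552$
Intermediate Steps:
$2 \left(-2\right) D{\left(4 \right)} \left(-888\right) = 2 \left(-2\right) \left(5 - 4\right) \left(-888\right) = - 4 \left(5 - 4\right) \left(-888\right) = \left(-4\right) 1 \left(-888\right) = \left(-4\right) \left(-888\right) = 3552$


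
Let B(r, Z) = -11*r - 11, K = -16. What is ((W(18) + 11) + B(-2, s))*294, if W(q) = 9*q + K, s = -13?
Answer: 49392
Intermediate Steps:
B(r, Z) = -11 - 11*r
W(q) = -16 + 9*q (W(q) = 9*q - 16 = -16 + 9*q)
((W(18) + 11) + B(-2, s))*294 = (((-16 + 9*18) + 11) + (-11 - 11*(-2)))*294 = (((-16 + 162) + 11) + (-11 + 22))*294 = ((146 + 11) + 11)*294 = (157 + 11)*294 = 168*294 = 49392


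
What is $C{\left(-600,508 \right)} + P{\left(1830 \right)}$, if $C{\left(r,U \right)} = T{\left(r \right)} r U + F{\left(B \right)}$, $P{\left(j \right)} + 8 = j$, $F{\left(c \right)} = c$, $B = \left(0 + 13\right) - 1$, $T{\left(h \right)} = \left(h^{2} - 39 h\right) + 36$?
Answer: $-116871290966$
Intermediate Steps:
$T{\left(h \right)} = 36 + h^{2} - 39 h$
$B = 12$ ($B = 13 - 1 = 12$)
$P{\left(j \right)} = -8 + j$
$C{\left(r,U \right)} = 12 + U r \left(36 + r^{2} - 39 r\right)$ ($C{\left(r,U \right)} = \left(36 + r^{2} - 39 r\right) r U + 12 = r \left(36 + r^{2} - 39 r\right) U + 12 = U r \left(36 + r^{2} - 39 r\right) + 12 = 12 + U r \left(36 + r^{2} - 39 r\right)$)
$C{\left(-600,508 \right)} + P{\left(1830 \right)} = \left(12 + 508 \left(-600\right) \left(36 + \left(-600\right)^{2} - -23400\right)\right) + \left(-8 + 1830\right) = \left(12 + 508 \left(-600\right) \left(36 + 360000 + 23400\right)\right) + 1822 = \left(12 + 508 \left(-600\right) 383436\right) + 1822 = \left(12 - 116871292800\right) + 1822 = -116871292788 + 1822 = -116871290966$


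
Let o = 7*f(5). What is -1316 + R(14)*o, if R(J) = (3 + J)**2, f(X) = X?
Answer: 8799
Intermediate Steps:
o = 35 (o = 7*5 = 35)
-1316 + R(14)*o = -1316 + (3 + 14)**2*35 = -1316 + 17**2*35 = -1316 + 289*35 = -1316 + 10115 = 8799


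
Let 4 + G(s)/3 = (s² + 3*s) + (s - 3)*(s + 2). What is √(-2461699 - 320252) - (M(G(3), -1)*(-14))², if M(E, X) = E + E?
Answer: -1382976 + I*√2781951 ≈ -1.383e+6 + 1667.9*I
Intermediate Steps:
G(s) = -12 + 3*s² + 9*s + 3*(-3 + s)*(2 + s) (G(s) = -12 + 3*((s² + 3*s) + (s - 3)*(s + 2)) = -12 + 3*((s² + 3*s) + (-3 + s)*(2 + s)) = -12 + 3*(s² + 3*s + (-3 + s)*(2 + s)) = -12 + (3*s² + 9*s + 3*(-3 + s)*(2 + s)) = -12 + 3*s² + 9*s + 3*(-3 + s)*(2 + s))
M(E, X) = 2*E
√(-2461699 - 320252) - (M(G(3), -1)*(-14))² = √(-2461699 - 320252) - ((2*(-30 + 6*3 + 6*3²))*(-14))² = √(-2781951) - ((2*(-30 + 18 + 6*9))*(-14))² = I*√2781951 - ((2*(-30 + 18 + 54))*(-14))² = I*√2781951 - ((2*42)*(-14))² = I*√2781951 - (84*(-14))² = I*√2781951 - 1*(-1176)² = I*√2781951 - 1*1382976 = I*√2781951 - 1382976 = -1382976 + I*√2781951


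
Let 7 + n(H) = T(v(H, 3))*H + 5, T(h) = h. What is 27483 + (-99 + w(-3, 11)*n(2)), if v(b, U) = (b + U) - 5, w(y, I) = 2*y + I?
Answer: 27374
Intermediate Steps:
w(y, I) = I + 2*y
v(b, U) = -5 + U + b (v(b, U) = (U + b) - 5 = -5 + U + b)
n(H) = -2 + H*(-2 + H) (n(H) = -7 + ((-5 + 3 + H)*H + 5) = -7 + ((-2 + H)*H + 5) = -7 + (H*(-2 + H) + 5) = -7 + (5 + H*(-2 + H)) = -2 + H*(-2 + H))
27483 + (-99 + w(-3, 11)*n(2)) = 27483 + (-99 + (11 + 2*(-3))*(-2 + 2*(-2 + 2))) = 27483 + (-99 + (11 - 6)*(-2 + 2*0)) = 27483 + (-99 + 5*(-2 + 0)) = 27483 + (-99 + 5*(-2)) = 27483 + (-99 - 10) = 27483 - 109 = 27374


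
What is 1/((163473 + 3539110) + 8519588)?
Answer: 1/12222171 ≈ 8.1818e-8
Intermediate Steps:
1/((163473 + 3539110) + 8519588) = 1/(3702583 + 8519588) = 1/12222171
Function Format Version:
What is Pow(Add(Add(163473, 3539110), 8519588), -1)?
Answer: Rational(1, 12222171) ≈ 8.1818e-8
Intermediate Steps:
Pow(Add(Add(163473, 3539110), 8519588), -1) = Pow(Add(3702583, 8519588), -1) = Pow(12222171, -1) = Rational(1, 12222171)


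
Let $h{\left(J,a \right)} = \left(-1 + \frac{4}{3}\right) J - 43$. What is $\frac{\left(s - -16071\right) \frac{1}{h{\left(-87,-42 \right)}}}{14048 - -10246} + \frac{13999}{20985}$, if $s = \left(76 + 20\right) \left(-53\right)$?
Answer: $\frac{2695124953}{4078476720} \approx 0.66082$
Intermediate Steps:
$h{\left(J,a \right)} = -43 + \frac{J}{3}$ ($h{\left(J,a \right)} = \left(-1 + 4 \cdot \frac{1}{3}\right) J - 43 = \left(-1 + \frac{4}{3}\right) J - 43 = \frac{J}{3} - 43 = -43 + \frac{J}{3}$)
$s = -5088$ ($s = 96 \left(-53\right) = -5088$)
$\frac{\left(s - -16071\right) \frac{1}{h{\left(-87,-42 \right)}}}{14048 - -10246} + \frac{13999}{20985} = \frac{\left(-5088 - -16071\right) \frac{1}{-43 + \frac{1}{3} \left(-87\right)}}{14048 - -10246} + \frac{13999}{20985} = \frac{\left(-5088 + 16071\right) \frac{1}{-43 - 29}}{14048 + 10246} + 13999 \cdot \frac{1}{20985} = \frac{10983 \frac{1}{-72}}{24294} + \frac{13999}{20985} = 10983 \left(- \frac{1}{72}\right) \frac{1}{24294} + \frac{13999}{20985} = \left(- \frac{3661}{24}\right) \frac{1}{24294} + \frac{13999}{20985} = - \frac{3661}{583056} + \frac{13999}{20985} = \frac{2695124953}{4078476720}$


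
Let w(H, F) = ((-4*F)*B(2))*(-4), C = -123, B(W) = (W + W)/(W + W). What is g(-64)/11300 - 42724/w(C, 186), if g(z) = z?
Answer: -30185729/2101800 ≈ -14.362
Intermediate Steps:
B(W) = 1 (B(W) = (2*W)/((2*W)) = (2*W)*(1/(2*W)) = 1)
w(H, F) = 16*F (w(H, F) = (-4*F*1)*(-4) = -4*F*(-4) = 16*F)
g(-64)/11300 - 42724/w(C, 186) = -64/11300 - 42724/(16*186) = -64*1/11300 - 42724/2976 = -16/2825 - 42724*1/2976 = -16/2825 - 10681/744 = -30185729/2101800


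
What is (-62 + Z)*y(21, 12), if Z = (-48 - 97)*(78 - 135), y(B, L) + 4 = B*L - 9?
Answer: 1960517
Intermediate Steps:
y(B, L) = -13 + B*L (y(B, L) = -4 + (B*L - 9) = -4 + (-9 + B*L) = -13 + B*L)
Z = 8265 (Z = -145*(-57) = 8265)
(-62 + Z)*y(21, 12) = (-62 + 8265)*(-13 + 21*12) = 8203*(-13 + 252) = 8203*239 = 1960517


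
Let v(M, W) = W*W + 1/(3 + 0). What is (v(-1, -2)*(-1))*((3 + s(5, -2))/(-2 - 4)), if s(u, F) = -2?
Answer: 13/18 ≈ 0.72222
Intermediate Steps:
v(M, W) = 1/3 + W**2 (v(M, W) = W**2 + 1/3 = 1/3 + W**2)
(v(-1, -2)*(-1))*((3 + s(5, -2))/(-2 - 4)) = ((1/3 + (-2)**2)*(-1))*((3 - 2)/(-2 - 4)) = ((1/3 + 4)*(-1))*(1/(-6)) = ((13/3)*(-1))*(1*(-1/6)) = -13/3*(-1/6) = 13/18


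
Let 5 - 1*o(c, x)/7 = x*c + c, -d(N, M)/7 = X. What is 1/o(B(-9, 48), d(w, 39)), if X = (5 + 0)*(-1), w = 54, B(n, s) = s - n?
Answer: -1/14329 ≈ -6.9789e-5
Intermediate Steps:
X = -5 (X = 5*(-1) = -5)
d(N, M) = 35 (d(N, M) = -7*(-5) = 35)
o(c, x) = 35 - 7*c - 7*c*x (o(c, x) = 35 - 7*(x*c + c) = 35 - 7*(c*x + c) = 35 - 7*(c + c*x) = 35 + (-7*c - 7*c*x) = 35 - 7*c - 7*c*x)
1/o(B(-9, 48), d(w, 39)) = 1/(35 - 7*(48 - 1*(-9)) - 7*(48 - 1*(-9))*35) = 1/(35 - 7*(48 + 9) - 7*(48 + 9)*35) = 1/(35 - 7*57 - 7*57*35) = 1/(35 - 399 - 13965) = 1/(-14329) = -1/14329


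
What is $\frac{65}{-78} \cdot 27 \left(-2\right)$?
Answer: $45$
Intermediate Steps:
$\frac{65}{-78} \cdot 27 \left(-2\right) = 65 \left(- \frac{1}{78}\right) 27 \left(-2\right) = \left(- \frac{5}{6}\right) 27 \left(-2\right) = \left(- \frac{45}{2}\right) \left(-2\right) = 45$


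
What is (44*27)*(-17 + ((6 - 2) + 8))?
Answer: -5940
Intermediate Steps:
(44*27)*(-17 + ((6 - 2) + 8)) = 1188*(-17 + (4 + 8)) = 1188*(-17 + 12) = 1188*(-5) = -5940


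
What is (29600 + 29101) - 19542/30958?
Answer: 908623008/15479 ≈ 58700.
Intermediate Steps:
(29600 + 29101) - 19542/30958 = 58701 - 19542*1/30958 = 58701 - 9771/15479 = 908623008/15479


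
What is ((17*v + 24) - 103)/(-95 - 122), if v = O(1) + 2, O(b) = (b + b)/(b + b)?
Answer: 4/31 ≈ 0.12903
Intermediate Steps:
O(b) = 1 (O(b) = (2*b)/((2*b)) = (2*b)*(1/(2*b)) = 1)
v = 3 (v = 1 + 2 = 3)
((17*v + 24) - 103)/(-95 - 122) = ((17*3 + 24) - 103)/(-95 - 122) = ((51 + 24) - 103)/(-217) = -(75 - 103)/217 = -1/217*(-28) = 4/31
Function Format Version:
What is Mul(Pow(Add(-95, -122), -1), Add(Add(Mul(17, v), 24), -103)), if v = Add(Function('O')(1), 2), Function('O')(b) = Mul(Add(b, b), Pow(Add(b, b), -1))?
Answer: Rational(4, 31) ≈ 0.12903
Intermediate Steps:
Function('O')(b) = 1 (Function('O')(b) = Mul(Mul(2, b), Pow(Mul(2, b), -1)) = Mul(Mul(2, b), Mul(Rational(1, 2), Pow(b, -1))) = 1)
v = 3 (v = Add(1, 2) = 3)
Mul(Pow(Add(-95, -122), -1), Add(Add(Mul(17, v), 24), -103)) = Mul(Pow(Add(-95, -122), -1), Add(Add(Mul(17, 3), 24), -103)) = Mul(Pow(-217, -1), Add(Add(51, 24), -103)) = Mul(Rational(-1, 217), Add(75, -103)) = Mul(Rational(-1, 217), -28) = Rational(4, 31)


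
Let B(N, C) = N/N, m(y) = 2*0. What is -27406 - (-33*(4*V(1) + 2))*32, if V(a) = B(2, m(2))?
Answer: -21070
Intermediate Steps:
m(y) = 0
B(N, C) = 1
V(a) = 1
-27406 - (-33*(4*V(1) + 2))*32 = -27406 - (-33*(4*1 + 2))*32 = -27406 - (-33*(4 + 2))*32 = -27406 - (-33*6)*32 = -27406 - (-198)*32 = -27406 - 1*(-6336) = -27406 + 6336 = -21070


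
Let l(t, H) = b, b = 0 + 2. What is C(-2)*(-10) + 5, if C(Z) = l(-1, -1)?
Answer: -15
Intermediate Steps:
b = 2
l(t, H) = 2
C(Z) = 2
C(-2)*(-10) + 5 = 2*(-10) + 5 = -20 + 5 = -15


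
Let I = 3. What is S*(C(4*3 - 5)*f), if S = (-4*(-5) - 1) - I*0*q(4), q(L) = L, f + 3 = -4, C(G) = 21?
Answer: -2793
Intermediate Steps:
f = -7 (f = -3 - 4 = -7)
S = 19 (S = (-4*(-5) - 1) - 3*0*4 = (20 - 1) - 0*4 = 19 - 1*0 = 19 + 0 = 19)
S*(C(4*3 - 5)*f) = 19*(21*(-7)) = 19*(-147) = -2793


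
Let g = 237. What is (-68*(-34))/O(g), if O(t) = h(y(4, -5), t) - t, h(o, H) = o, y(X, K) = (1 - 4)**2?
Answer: -578/57 ≈ -10.140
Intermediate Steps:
y(X, K) = 9 (y(X, K) = (-3)**2 = 9)
O(t) = 9 - t
(-68*(-34))/O(g) = (-68*(-34))/(9 - 1*237) = 2312/(9 - 237) = 2312/(-228) = 2312*(-1/228) = -578/57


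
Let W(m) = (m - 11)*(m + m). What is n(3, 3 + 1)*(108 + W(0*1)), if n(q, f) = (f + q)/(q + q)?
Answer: 126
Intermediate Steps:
n(q, f) = (f + q)/(2*q) (n(q, f) = (f + q)/((2*q)) = (f + q)*(1/(2*q)) = (f + q)/(2*q))
W(m) = 2*m*(-11 + m) (W(m) = (-11 + m)*(2*m) = 2*m*(-11 + m))
n(3, 3 + 1)*(108 + W(0*1)) = ((1/2)*((3 + 1) + 3)/3)*(108 + 2*(0*1)*(-11 + 0*1)) = ((1/2)*(1/3)*(4 + 3))*(108 + 2*0*(-11 + 0)) = ((1/2)*(1/3)*7)*(108 + 2*0*(-11)) = 7*(108 + 0)/6 = (7/6)*108 = 126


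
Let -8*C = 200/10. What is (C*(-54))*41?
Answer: 5535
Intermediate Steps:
C = -5/2 (C = -25/10 = -1/8*20 = -5/2 ≈ -2.5000)
(C*(-54))*41 = -5/2*(-54)*41 = 135*41 = 5535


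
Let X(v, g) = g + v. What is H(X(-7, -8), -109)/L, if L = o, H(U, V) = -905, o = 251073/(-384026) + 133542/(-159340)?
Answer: 6922198258775/11411196489 ≈ 606.61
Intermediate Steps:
o = -11411196489/7648837855 (o = 251073*(-1/384026) + 133542*(-1/159340) = -251073/384026 - 66771/79670 = -11411196489/7648837855 ≈ -1.4919)
L = -11411196489/7648837855 ≈ -1.4919
H(X(-7, -8), -109)/L = -905/(-11411196489/7648837855) = -905*(-7648837855/11411196489) = 6922198258775/11411196489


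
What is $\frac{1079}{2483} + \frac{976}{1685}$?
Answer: $\frac{326271}{321835} \approx 1.0138$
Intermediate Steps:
$\frac{1079}{2483} + \frac{976}{1685} = 1079 \cdot \frac{1}{2483} + 976 \cdot \frac{1}{1685} = \frac{83}{191} + \frac{976}{1685} = \frac{326271}{321835}$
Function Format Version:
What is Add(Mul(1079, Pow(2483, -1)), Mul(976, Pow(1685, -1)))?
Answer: Rational(326271, 321835) ≈ 1.0138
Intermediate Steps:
Add(Mul(1079, Pow(2483, -1)), Mul(976, Pow(1685, -1))) = Add(Mul(1079, Rational(1, 2483)), Mul(976, Rational(1, 1685))) = Add(Rational(83, 191), Rational(976, 1685)) = Rational(326271, 321835)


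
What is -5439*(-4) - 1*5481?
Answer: 16275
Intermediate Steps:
-5439*(-4) - 1*5481 = 21756 - 5481 = 16275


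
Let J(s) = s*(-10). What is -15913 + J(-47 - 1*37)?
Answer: -15073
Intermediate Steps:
J(s) = -10*s
-15913 + J(-47 - 1*37) = -15913 - 10*(-47 - 1*37) = -15913 - 10*(-47 - 37) = -15913 - 10*(-84) = -15913 + 840 = -15073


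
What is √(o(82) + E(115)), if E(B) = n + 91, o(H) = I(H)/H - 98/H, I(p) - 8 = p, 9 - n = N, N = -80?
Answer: 4*√18901/41 ≈ 13.413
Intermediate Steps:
n = 89 (n = 9 - 1*(-80) = 9 + 80 = 89)
I(p) = 8 + p
o(H) = -98/H + (8 + H)/H (o(H) = (8 + H)/H - 98/H = -98/H + (8 + H)/H)
E(B) = 180 (E(B) = 89 + 91 = 180)
√(o(82) + E(115)) = √((-90 + 82)/82 + 180) = √((1/82)*(-8) + 180) = √(-4/41 + 180) = √(7376/41) = 4*√18901/41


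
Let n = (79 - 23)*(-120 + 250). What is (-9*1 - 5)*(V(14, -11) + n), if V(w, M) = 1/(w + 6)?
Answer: -1019207/10 ≈ -1.0192e+5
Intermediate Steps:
V(w, M) = 1/(6 + w)
n = 7280 (n = 56*130 = 7280)
(-9*1 - 5)*(V(14, -11) + n) = (-9*1 - 5)*(1/(6 + 14) + 7280) = (-9 - 5)*(1/20 + 7280) = -14*(1/20 + 7280) = -14*145601/20 = -1019207/10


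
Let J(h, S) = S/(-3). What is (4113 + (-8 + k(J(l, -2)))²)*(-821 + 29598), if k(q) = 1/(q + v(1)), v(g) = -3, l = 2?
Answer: 842828998/7 ≈ 1.2040e+8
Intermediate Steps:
J(h, S) = -S/3 (J(h, S) = S*(-⅓) = -S/3)
k(q) = 1/(-3 + q) (k(q) = 1/(q - 3) = 1/(-3 + q))
(4113 + (-8 + k(J(l, -2)))²)*(-821 + 29598) = (4113 + (-8 + 1/(-3 - ⅓*(-2)))²)*(-821 + 29598) = (4113 + (-8 + 1/(-3 + ⅔))²)*28777 = (4113 + (-8 + 1/(-7/3))²)*28777 = (4113 + (-8 - 3/7)²)*28777 = (4113 + (-59/7)²)*28777 = (4113 + 3481/49)*28777 = (205018/49)*28777 = 842828998/7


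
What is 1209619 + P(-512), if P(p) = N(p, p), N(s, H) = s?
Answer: 1209107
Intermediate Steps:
P(p) = p
1209619 + P(-512) = 1209619 - 512 = 1209107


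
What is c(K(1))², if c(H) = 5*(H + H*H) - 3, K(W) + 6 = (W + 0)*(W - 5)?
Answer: 199809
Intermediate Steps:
K(W) = -6 + W*(-5 + W) (K(W) = -6 + (W + 0)*(W - 5) = -6 + W*(-5 + W))
c(H) = -3 + 5*H + 5*H² (c(H) = 5*(H + H²) - 3 = (5*H + 5*H²) - 3 = -3 + 5*H + 5*H²)
c(K(1))² = (-3 + 5*(-6 + 1² - 5*1) + 5*(-6 + 1² - 5*1)²)² = (-3 + 5*(-6 + 1 - 5) + 5*(-6 + 1 - 5)²)² = (-3 + 5*(-10) + 5*(-10)²)² = (-3 - 50 + 5*100)² = (-3 - 50 + 500)² = 447² = 199809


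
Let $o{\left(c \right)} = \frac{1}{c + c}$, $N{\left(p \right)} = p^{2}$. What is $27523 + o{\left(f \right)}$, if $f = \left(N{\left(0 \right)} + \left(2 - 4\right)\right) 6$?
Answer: $\frac{660551}{24} \approx 27523.0$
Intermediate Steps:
$f = -12$ ($f = \left(0^{2} + \left(2 - 4\right)\right) 6 = \left(0 + \left(2 - 4\right)\right) 6 = \left(0 - 2\right) 6 = \left(-2\right) 6 = -12$)
$o{\left(c \right)} = \frac{1}{2 c}$
$27523 + o{\left(f \right)} = 27523 + \frac{1}{2 \left(-12\right)} = 27523 + \frac{1}{2} \left(- \frac{1}{12}\right) = 27523 - \frac{1}{24} = \frac{660551}{24}$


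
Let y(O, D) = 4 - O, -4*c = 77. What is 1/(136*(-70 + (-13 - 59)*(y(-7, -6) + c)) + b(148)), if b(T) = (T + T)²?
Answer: 1/158880 ≈ 6.2941e-6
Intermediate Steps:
c = -77/4 (c = -¼*77 = -77/4 ≈ -19.250)
b(T) = 4*T² (b(T) = (2*T)² = 4*T²)
1/(136*(-70 + (-13 - 59)*(y(-7, -6) + c)) + b(148)) = 1/(136*(-70 + (-13 - 59)*((4 - 1*(-7)) - 77/4)) + 4*148²) = 1/(136*(-70 - 72*((4 + 7) - 77/4)) + 4*21904) = 1/(136*(-70 - 72*(11 - 77/4)) + 87616) = 1/(136*(-70 - 72*(-33/4)) + 87616) = 1/(136*(-70 + 594) + 87616) = 1/(136*524 + 87616) = 1/(71264 + 87616) = 1/158880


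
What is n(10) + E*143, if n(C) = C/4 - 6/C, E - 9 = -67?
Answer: -82921/10 ≈ -8292.1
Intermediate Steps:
E = -58 (E = 9 - 67 = -58)
n(C) = -6/C + C/4 (n(C) = C*(¼) - 6/C = C/4 - 6/C = -6/C + C/4)
n(10) + E*143 = (-6/10 + (¼)*10) - 58*143 = (-6*⅒ + 5/2) - 8294 = (-⅗ + 5/2) - 8294 = 19/10 - 8294 = -82921/10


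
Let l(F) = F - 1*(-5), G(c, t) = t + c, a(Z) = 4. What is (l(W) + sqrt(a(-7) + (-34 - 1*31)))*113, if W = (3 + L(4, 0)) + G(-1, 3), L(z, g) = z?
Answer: 1582 + 113*I*sqrt(61) ≈ 1582.0 + 882.56*I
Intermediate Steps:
G(c, t) = c + t
W = 9 (W = (3 + 4) + (-1 + 3) = 7 + 2 = 9)
l(F) = 5 + F (l(F) = F + 5 = 5 + F)
(l(W) + sqrt(a(-7) + (-34 - 1*31)))*113 = ((5 + 9) + sqrt(4 + (-34 - 1*31)))*113 = (14 + sqrt(4 + (-34 - 31)))*113 = (14 + sqrt(4 - 65))*113 = (14 + sqrt(-61))*113 = (14 + I*sqrt(61))*113 = 1582 + 113*I*sqrt(61)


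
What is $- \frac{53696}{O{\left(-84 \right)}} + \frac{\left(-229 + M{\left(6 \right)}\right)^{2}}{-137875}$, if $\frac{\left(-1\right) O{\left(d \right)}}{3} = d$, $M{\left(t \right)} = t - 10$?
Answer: $- \frac{1854254207}{8686125} \approx -213.47$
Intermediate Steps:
$M{\left(t \right)} = -10 + t$ ($M{\left(t \right)} = t - 10 = -10 + t$)
$O{\left(d \right)} = - 3 d$
$- \frac{53696}{O{\left(-84 \right)}} + \frac{\left(-229 + M{\left(6 \right)}\right)^{2}}{-137875} = - \frac{53696}{\left(-3\right) \left(-84\right)} + \frac{\left(-229 + \left(-10 + 6\right)\right)^{2}}{-137875} = - \frac{53696}{252} + \left(-229 - 4\right)^{2} \left(- \frac{1}{137875}\right) = \left(-53696\right) \frac{1}{252} + \left(-233\right)^{2} \left(- \frac{1}{137875}\right) = - \frac{13424}{63} + 54289 \left(- \frac{1}{137875}\right) = - \frac{13424}{63} - \frac{54289}{137875} = - \frac{1854254207}{8686125}$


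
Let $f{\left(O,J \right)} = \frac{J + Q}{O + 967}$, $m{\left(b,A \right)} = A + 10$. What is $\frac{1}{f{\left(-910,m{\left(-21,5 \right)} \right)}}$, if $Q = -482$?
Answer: $- \frac{57}{467} \approx -0.12206$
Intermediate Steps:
$m{\left(b,A \right)} = 10 + A$
$f{\left(O,J \right)} = \frac{-482 + J}{967 + O}$ ($f{\left(O,J \right)} = \frac{J - 482}{O + 967} = \frac{-482 + J}{967 + O}$)
$\frac{1}{f{\left(-910,m{\left(-21,5 \right)} \right)}} = \frac{1}{\frac{1}{967 - 910} \left(-482 + \left(10 + 5\right)\right)} = \frac{1}{\frac{1}{57} \left(-482 + 15\right)} = \frac{1}{\frac{1}{57} \left(-467\right)} = \frac{1}{- \frac{467}{57}} = - \frac{57}{467}$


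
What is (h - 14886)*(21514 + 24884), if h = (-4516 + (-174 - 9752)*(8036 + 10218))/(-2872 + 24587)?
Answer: -4681031211516/4343 ≈ -1.0778e+9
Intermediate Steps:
h = -36238744/4343 (h = (-4516 - 9926*18254)/21715 = (-4516 - 181189204)*(1/21715) = -181193720*1/21715 = -36238744/4343 ≈ -8344.2)
(h - 14886)*(21514 + 24884) = (-36238744/4343 - 14886)*(21514 + 24884) = -100888642/4343*46398 = -4681031211516/4343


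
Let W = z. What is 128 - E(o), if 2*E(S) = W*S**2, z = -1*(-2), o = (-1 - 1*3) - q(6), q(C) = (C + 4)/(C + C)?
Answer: 3767/36 ≈ 104.64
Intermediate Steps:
q(C) = (4 + C)/(2*C) (q(C) = (4 + C)/((2*C)) = (4 + C)*(1/(2*C)) = (4 + C)/(2*C))
o = -29/6 (o = (-1 - 1*3) - (4 + 6)/(2*6) = (-1 - 3) - 10/(2*6) = -4 - 1*5/6 = -4 - 5/6 = -29/6 ≈ -4.8333)
z = 2
W = 2
E(S) = S**2 (E(S) = (2*S**2)/2 = S**2)
128 - E(o) = 128 - (-29/6)**2 = 128 - 1*841/36 = 128 - 841/36 = 3767/36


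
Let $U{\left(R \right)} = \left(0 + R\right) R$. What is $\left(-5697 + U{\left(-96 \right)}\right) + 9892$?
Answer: $13411$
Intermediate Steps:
$U{\left(R \right)} = R^{2}$ ($U{\left(R \right)} = R R = R^{2}$)
$\left(-5697 + U{\left(-96 \right)}\right) + 9892 = \left(-5697 + \left(-96\right)^{2}\right) + 9892 = \left(-5697 + 9216\right) + 9892 = 3519 + 9892 = 13411$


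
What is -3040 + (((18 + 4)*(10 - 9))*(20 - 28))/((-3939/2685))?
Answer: -3834000/1313 ≈ -2920.0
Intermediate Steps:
-3040 + (((18 + 4)*(10 - 9))*(20 - 28))/((-3939/2685)) = -3040 + ((22*1)*(-8))/((-3939*1/2685)) = -3040 + (22*(-8))/(-1313/895) = -3040 - 176*(-895/1313) = -3040 + 157520/1313 = -3834000/1313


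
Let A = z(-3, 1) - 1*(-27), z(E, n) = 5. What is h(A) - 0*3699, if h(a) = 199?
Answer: 199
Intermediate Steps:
A = 32 (A = 5 - 1*(-27) = 5 + 27 = 32)
h(A) - 0*3699 = 199 - 0*3699 = 199 - 1*0 = 199 + 0 = 199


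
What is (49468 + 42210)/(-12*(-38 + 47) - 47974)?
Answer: -45839/24041 ≈ -1.9067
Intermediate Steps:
(49468 + 42210)/(-12*(-38 + 47) - 47974) = 91678/(-12*9 - 47974) = 91678/(-108 - 47974) = 91678/(-48082) = 91678*(-1/48082) = -45839/24041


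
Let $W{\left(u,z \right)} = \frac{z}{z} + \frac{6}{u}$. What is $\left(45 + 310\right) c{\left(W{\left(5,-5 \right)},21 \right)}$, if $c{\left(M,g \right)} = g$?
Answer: $7455$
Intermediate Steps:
$W{\left(u,z \right)} = 1 + \frac{6}{u}$
$\left(45 + 310\right) c{\left(W{\left(5,-5 \right)},21 \right)} = \left(45 + 310\right) 21 = 355 \cdot 21 = 7455$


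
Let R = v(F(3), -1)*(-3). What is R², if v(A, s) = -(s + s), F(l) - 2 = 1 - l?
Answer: 36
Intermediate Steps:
F(l) = 3 - l (F(l) = 2 + (1 - l) = 3 - l)
v(A, s) = -2*s
R = -6 (R = -2*(-1)*(-3) = 2*(-3) = -6)
R² = (-6)² = 36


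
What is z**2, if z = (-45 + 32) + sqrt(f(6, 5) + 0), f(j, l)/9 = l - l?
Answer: 169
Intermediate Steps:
f(j, l) = 0 (f(j, l) = 9*(l - l) = 9*0 = 0)
z = -13 (z = (-45 + 32) + sqrt(0 + 0) = -13 + sqrt(0) = -13 + 0 = -13)
z**2 = (-13)**2 = 169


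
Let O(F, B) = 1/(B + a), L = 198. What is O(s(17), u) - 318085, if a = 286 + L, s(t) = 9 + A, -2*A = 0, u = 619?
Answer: -350847754/1103 ≈ -3.1809e+5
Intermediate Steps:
A = 0 (A = -½*0 = 0)
s(t) = 9 (s(t) = 9 + 0 = 9)
a = 484 (a = 286 + 198 = 484)
O(F, B) = 1/(484 + B) (O(F, B) = 1/(B + 484) = 1/(484 + B))
O(s(17), u) - 318085 = 1/(484 + 619) - 318085 = 1/1103 - 318085 = -350847754/1103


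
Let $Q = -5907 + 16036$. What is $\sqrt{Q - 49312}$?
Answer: $i \sqrt{39183} \approx 197.95 i$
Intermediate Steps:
$Q = 10129$
$\sqrt{Q - 49312} = \sqrt{10129 - 49312} = \sqrt{-39183} = i \sqrt{39183}$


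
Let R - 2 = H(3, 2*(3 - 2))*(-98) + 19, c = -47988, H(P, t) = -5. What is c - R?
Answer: -48499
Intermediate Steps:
R = 511 (R = 2 + (-5*(-98) + 19) = 2 + (490 + 19) = 2 + 509 = 511)
c - R = -47988 - 1*511 = -47988 - 511 = -48499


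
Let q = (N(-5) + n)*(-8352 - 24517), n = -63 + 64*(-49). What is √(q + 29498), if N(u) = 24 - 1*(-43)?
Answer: √102975206 ≈ 10148.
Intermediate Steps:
N(u) = 67 (N(u) = 24 + 43 = 67)
n = -3199 (n = -63 - 3136 = -3199)
q = 102945708 (q = (67 - 3199)*(-8352 - 24517) = -3132*(-32869) = 102945708)
√(q + 29498) = √(102945708 + 29498) = √102975206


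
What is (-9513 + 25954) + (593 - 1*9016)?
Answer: 8018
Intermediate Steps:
(-9513 + 25954) + (593 - 1*9016) = 16441 + (593 - 9016) = 16441 - 8423 = 8018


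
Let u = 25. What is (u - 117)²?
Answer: 8464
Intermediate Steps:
(u - 117)² = (25 - 117)² = (-92)² = 8464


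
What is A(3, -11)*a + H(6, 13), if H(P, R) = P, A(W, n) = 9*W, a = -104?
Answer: -2802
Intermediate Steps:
A(3, -11)*a + H(6, 13) = (9*3)*(-104) + 6 = 27*(-104) + 6 = -2808 + 6 = -2802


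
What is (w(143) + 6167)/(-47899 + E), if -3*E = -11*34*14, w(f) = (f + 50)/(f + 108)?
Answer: -4644330/34753711 ≈ -0.13364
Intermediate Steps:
w(f) = (50 + f)/(108 + f)
E = 5236/3 (E = -(-11*34)*14/3 = -(-374)*14/3 = -1/3*(-5236) = 5236/3 ≈ 1745.3)
(w(143) + 6167)/(-47899 + E) = ((50 + 143)/(108 + 143) + 6167)/(-47899 + 5236/3) = (193/251 + 6167)/(-138461/3) = ((1/251)*193 + 6167)*(-3/138461) = (193/251 + 6167)*(-3/138461) = (1548110/251)*(-3/138461) = -4644330/34753711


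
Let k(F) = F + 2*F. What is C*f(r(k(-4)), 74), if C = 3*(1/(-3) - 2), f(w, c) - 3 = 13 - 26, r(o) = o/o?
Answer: 70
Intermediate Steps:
k(F) = 3*F
r(o) = 1
f(w, c) = -10 (f(w, c) = 3 + (13 - 26) = 3 - 13 = -10)
C = -7 (C = 3*(-⅓ - 2) = 3*(-7/3) = -7)
C*f(r(k(-4)), 74) = -7*(-10) = 70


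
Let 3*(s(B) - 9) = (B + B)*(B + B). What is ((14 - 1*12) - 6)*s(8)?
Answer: -1132/3 ≈ -377.33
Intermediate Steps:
s(B) = 9 + 4*B**2/3 (s(B) = 9 + ((B + B)*(B + B))/3 = 9 + ((2*B)*(2*B))/3 = 9 + (4*B**2)/3 = 9 + 4*B**2/3)
((14 - 1*12) - 6)*s(8) = ((14 - 1*12) - 6)*(9 + (4/3)*8**2) = ((14 - 12) - 6)*(9 + (4/3)*64) = (2 - 6)*(9 + 256/3) = -4*283/3 = -1132/3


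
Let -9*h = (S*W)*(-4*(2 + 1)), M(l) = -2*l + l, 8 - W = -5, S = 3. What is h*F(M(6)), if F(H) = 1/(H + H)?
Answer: -13/3 ≈ -4.3333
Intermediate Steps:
W = 13 (W = 8 - 1*(-5) = 8 + 5 = 13)
M(l) = -l
F(H) = 1/(2*H)
h = 52 (h = -3*13*(-4*(2 + 1))/9 = -13*(-4*3)/3 = -13*(-12)/3 = -1/9*(-468) = 52)
h*F(M(6)) = 52*(1/(2*((-1*6)))) = 52*((1/2)/(-6)) = 52*((1/2)*(-1/6)) = 52*(-1/12) = -13/3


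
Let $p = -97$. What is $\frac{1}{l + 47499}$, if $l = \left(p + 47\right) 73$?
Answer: $\frac{1}{43849} \approx 2.2806 \cdot 10^{-5}$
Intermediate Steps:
$l = -3650$ ($l = \left(-97 + 47\right) 73 = \left(-50\right) 73 = -3650$)
$\frac{1}{l + 47499} = \frac{1}{-3650 + 47499} = \frac{1}{43849}$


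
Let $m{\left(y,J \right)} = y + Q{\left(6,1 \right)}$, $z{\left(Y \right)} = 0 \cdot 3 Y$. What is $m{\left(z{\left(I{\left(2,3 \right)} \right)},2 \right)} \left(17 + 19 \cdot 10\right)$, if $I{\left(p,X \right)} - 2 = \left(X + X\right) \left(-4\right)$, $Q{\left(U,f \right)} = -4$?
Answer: $-828$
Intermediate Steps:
$I{\left(p,X \right)} = 2 - 8 X$ ($I{\left(p,X \right)} = 2 + \left(X + X\right) \left(-4\right) = 2 + 2 X \left(-4\right) = 2 - 8 X$)
$z{\left(Y \right)} = 0$ ($z{\left(Y \right)} = 0 Y = 0$)
$m{\left(y,J \right)} = -4 + y$ ($m{\left(y,J \right)} = y - 4 = -4 + y$)
$m{\left(z{\left(I{\left(2,3 \right)} \right)},2 \right)} \left(17 + 19 \cdot 10\right) = \left(-4 + 0\right) \left(17 + 19 \cdot 10\right) = - 4 \left(17 + 190\right) = \left(-4\right) 207 = -828$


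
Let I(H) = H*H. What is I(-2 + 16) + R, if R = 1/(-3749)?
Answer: 734803/3749 ≈ 196.00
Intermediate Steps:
R = -1/3749 ≈ -0.00026674
I(H) = H²
I(-2 + 16) + R = (-2 + 16)² - 1/3749 = 14² - 1/3749 = 196 - 1/3749 = 734803/3749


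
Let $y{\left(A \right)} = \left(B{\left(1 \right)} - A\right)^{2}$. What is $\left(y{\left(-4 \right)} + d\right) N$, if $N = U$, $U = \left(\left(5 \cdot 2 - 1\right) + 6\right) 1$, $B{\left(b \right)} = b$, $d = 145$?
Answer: $2550$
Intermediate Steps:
$U = 15$ ($U = \left(\left(10 - 1\right) + 6\right) 1 = \left(9 + 6\right) 1 = 15 \cdot 1 = 15$)
$y{\left(A \right)} = \left(1 - A\right)^{2}$
$N = 15$
$\left(y{\left(-4 \right)} + d\right) N = \left(\left(-1 - 4\right)^{2} + 145\right) 15 = \left(\left(-5\right)^{2} + 145\right) 15 = \left(25 + 145\right) 15 = 170 \cdot 15 = 2550$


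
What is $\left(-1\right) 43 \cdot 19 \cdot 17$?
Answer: $-13889$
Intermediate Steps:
$\left(-1\right) 43 \cdot 19 \cdot 17 = \left(-43\right) 19 \cdot 17 = \left(-817\right) 17 = -13889$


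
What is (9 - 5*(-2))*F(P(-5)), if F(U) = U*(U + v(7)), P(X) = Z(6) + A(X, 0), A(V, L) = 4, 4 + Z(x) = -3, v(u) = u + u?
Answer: -627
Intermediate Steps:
v(u) = 2*u
Z(x) = -7 (Z(x) = -4 - 3 = -7)
P(X) = -3 (P(X) = -7 + 4 = -3)
F(U) = U*(14 + U) (F(U) = U*(U + 2*7) = U*(U + 14) = U*(14 + U))
(9 - 5*(-2))*F(P(-5)) = (9 - 5*(-2))*(-3*(14 - 3)) = (9 + 10)*(-3*11) = 19*(-33) = -627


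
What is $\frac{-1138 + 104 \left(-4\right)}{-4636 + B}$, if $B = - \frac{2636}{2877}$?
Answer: $\frac{2235429}{6670204} \approx 0.33514$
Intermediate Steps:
$B = - \frac{2636}{2877}$ ($B = \left(-2636\right) \frac{1}{2877} = - \frac{2636}{2877} \approx -0.91623$)
$\frac{-1138 + 104 \left(-4\right)}{-4636 + B} = \frac{-1138 + 104 \left(-4\right)}{-4636 - \frac{2636}{2877}} = \frac{-1138 - 416}{- \frac{13340408}{2877}} = \left(-1554\right) \left(- \frac{2877}{13340408}\right) = \frac{2235429}{6670204}$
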